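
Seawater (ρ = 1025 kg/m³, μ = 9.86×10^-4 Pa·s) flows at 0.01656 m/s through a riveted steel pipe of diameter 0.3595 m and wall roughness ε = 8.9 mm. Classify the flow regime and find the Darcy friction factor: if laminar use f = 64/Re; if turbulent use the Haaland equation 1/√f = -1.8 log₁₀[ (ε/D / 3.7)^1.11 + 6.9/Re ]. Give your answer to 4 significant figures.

f ≈ 0.05817

Re = ρVD/μ = 1025·0.01656·0.3595/0.000986 = 6189.
Re > 4000 → turbulent. ε/D = 0.0089/0.3595 = 0.0248; Haaland: 1/√f = -1.8 log₁₀[0.00386 + 0.00111] = 4.146, so f = 0.05817.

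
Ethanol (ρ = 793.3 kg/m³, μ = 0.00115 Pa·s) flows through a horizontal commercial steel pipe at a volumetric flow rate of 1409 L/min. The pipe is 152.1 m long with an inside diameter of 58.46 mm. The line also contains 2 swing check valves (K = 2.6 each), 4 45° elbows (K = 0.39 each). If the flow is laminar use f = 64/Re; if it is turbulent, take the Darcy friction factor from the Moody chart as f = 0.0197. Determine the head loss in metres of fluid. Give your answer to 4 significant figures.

Q = 1409 L/min = 1409/60000 = 0.02348 m³/s.
Cross-sectional area A = πD²/4 = π(0.05846)²/4 = 0.002684 m²; mean velocity V = Q/A = 0.02348/0.002684 = 8.749 m/s.
Reynolds number Re = ρVD/μ = 793.3 · 8.749 · 0.05846 / 0.00115 = 3.528e+05.
Re > 4000 → turbulent; use the Moody-chart value f = 0.0197.
Total minor-loss coefficient ΣK = 2·2.6 + 4·0.39 = 6.76.
ΔP = [f·L/D + ΣK]·(ρV²/2) = [0.0197·152.1/0.05846 + 6.76]·(793.3·8.749²/2) = [51.26 + 6.76]·3.036e+04 = 1.761e+06 Pa.
Head loss h_f = ΔP/(ρg) = 1.761e+06/(793.3·9.81) = 226.3 m.

h_f ≈ 226.3 m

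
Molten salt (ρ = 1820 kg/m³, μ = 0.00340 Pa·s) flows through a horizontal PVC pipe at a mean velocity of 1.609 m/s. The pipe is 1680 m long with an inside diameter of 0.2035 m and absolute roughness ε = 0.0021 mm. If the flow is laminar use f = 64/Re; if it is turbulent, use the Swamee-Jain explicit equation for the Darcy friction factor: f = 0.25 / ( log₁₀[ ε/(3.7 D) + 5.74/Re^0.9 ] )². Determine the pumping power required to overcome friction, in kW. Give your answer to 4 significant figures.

P ≈ 16.31 kW

Reynolds number Re = ρVD/μ = 1820 · 1.609 · 0.2035 / 0.0034 = 1.753e+05.
Re > 4000 → turbulent. Relative roughness ε/D = 2.1e-06/0.2035 = 1.03e-05. Swamee-Jain: f = 0.25/(log₁₀[1.03e-05/3.7 + 5.74/1.753e+05^0.9])² = 0.25/(log₁₀[2.79e-06 + 0.00011])² = 0.25/(-3.95)² = 0.01603.
Darcy-Weisbach: ΔP = f(L/D)(ρV²/2) = 0.01603·(1680/0.2035)·(1820·1.609²/2) = 0.01603·8256·2356 = 3.117e+05 Pa.
Q = V·A = 1.609·0.03253 = 0.05233 m³/s.
Pumping power P = QΔP = 0.05233·3.117e+05 = 16313 W = 16.31 kW.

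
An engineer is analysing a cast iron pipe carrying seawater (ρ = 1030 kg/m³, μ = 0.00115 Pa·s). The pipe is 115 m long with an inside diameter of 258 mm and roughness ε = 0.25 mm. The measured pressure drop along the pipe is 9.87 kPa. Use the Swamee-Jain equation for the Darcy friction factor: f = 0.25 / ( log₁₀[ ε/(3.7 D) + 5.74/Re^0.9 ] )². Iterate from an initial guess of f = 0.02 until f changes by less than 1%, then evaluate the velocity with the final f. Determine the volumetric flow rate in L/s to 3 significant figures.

Rearranging Darcy-Weisbach: V = √(2·ΔP·D/(f·L·ρ)). With ε/D = 0.00025/0.258 = 0.000969, iterate starting from f = 0.02:
  f = 0.02 → V = √(2·9870·0.258/(0.02·115·1030)) = 1.466 m/s; Re = ρVD/μ = 3.388e+05; f → 0.02051
  f = 0.02051 → V = 1.448 m/s; Re = 3.346e+05; f → 0.02052
Converged (Δf/f < 1%). With the final f = 0.02052: V = √(2·9870·0.258/(0.02052·115·1030)) = 1.448 m/s.
Q = V·A = 1.448·(π/4·0.258²) = 0.07568 m³/s = 75.7 L/s.

Q ≈ 75.7 L/s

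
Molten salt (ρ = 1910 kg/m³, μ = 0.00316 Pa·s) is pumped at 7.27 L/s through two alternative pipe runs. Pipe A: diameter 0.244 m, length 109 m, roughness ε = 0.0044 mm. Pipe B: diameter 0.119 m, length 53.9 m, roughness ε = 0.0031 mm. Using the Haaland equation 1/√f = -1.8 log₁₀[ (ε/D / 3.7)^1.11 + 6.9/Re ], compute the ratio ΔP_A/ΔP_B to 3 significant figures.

Pipe A: V = Q/A = 0.00727/0.04676 = 0.1555 m/s; Re = 2.293e+04; ε/D = 1.8e-05; Haaland → f = 0.02491; ΔP_A = f(L/D)(ρV²/2) = 256.9 Pa.
Pipe B: V = Q/A = 0.00727/0.01112 = 0.6537 m/s; Re = 4.702e+04; ε/D = 2.61e-05; Haaland → f = 0.02106; ΔP_B = f(L/D)(ρV²/2) = 3893 Pa.
ΔP_A/ΔP_B = 256.9/3893 = 0.0660.

ΔP_A/ΔP_B ≈ 0.0660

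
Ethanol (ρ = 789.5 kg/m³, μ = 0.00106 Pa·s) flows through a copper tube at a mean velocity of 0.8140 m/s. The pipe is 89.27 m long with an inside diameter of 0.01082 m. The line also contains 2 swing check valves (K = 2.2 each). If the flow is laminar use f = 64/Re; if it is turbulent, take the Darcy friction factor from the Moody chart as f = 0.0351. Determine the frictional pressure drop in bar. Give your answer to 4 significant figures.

ΔP ≈ 0.7690 bar

Reynolds number Re = ρVD/μ = 789.5 · 0.814 · 0.01082 / 0.00106 = 6560.
Re > 4000 → turbulent; use the Moody-chart value f = 0.0351.
Total minor-loss coefficient ΣK = 2·2.2 = 4.4.
ΔP = [f·L/D + ΣK]·(ρV²/2) = [0.0351·89.27/0.01082 + 4.4]·(789.5·0.814²/2) = [289.6 + 4.4]·261.6 = 7.69e+04 Pa.
ΔP = 7.69e+04 Pa = 0.7690 bar.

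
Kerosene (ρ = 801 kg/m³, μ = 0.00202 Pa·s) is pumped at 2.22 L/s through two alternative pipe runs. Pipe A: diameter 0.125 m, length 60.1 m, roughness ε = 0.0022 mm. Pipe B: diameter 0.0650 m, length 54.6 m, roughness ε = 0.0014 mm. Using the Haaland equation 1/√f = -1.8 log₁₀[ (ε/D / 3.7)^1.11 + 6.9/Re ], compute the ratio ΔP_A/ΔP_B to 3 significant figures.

Pipe A: V = Q/A = 0.00222/0.01227 = 0.1809 m/s; Re = 8967; ε/D = 1.76e-05; Haaland → f = 0.03185; ΔP_A = f(L/D)(ρV²/2) = 200.7 Pa.
Pipe B: V = Q/A = 0.00222/0.003318 = 0.669 m/s; Re = 1.724e+04; ε/D = 2.15e-05; Haaland → f = 0.02676; ΔP_B = f(L/D)(ρV²/2) = 4029 Pa.
ΔP_A/ΔP_B = 200.7/4029 = 0.0498.

ΔP_A/ΔP_B ≈ 0.0498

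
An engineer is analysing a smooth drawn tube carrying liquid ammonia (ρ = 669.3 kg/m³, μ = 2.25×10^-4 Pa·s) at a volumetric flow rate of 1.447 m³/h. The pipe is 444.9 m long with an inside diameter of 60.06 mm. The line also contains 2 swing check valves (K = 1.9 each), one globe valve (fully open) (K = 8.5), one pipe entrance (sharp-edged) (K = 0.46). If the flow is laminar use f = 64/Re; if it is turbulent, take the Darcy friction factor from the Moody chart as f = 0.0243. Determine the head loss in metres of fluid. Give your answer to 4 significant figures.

Q = 1.447 m³/h = 1.447/3600 = 0.0004019 m³/s.
Cross-sectional area A = πD²/4 = π(0.06006)²/4 = 0.002833 m²; mean velocity V = Q/A = 0.0004019/0.002833 = 0.1419 m/s.
Reynolds number Re = ρVD/μ = 669.3 · 0.1419 · 0.06006 / 0.000225 = 2.535e+04.
Re > 4000 → turbulent; use the Moody-chart value f = 0.0243.
Total minor-loss coefficient ΣK = 2·1.9 + 1·8.5 + 1·0.46 = 12.8.
ΔP = [f·L/D + ΣK]·(ρV²/2) = [0.0243·444.9/0.06006 + 12.8]·(669.3·0.1419²/2) = [180 + 12.8]·6.736 = 1298 Pa.
Head loss h_f = ΔP/(ρg) = 1298/(669.3·9.81) = 0.1978 m.

h_f ≈ 0.1978 m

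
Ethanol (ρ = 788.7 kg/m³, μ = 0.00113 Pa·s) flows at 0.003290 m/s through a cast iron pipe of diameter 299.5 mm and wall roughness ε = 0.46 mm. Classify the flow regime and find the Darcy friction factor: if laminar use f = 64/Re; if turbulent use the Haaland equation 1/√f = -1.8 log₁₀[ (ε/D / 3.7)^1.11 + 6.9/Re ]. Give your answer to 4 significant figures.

Re = ρVD/μ = 788.7·0.00329·0.2995/0.00113 = 687.7.
Re < 2300 → laminar, so f = 64/Re = 0.09306 (roughness is irrelevant in laminar flow).

f ≈ 0.09306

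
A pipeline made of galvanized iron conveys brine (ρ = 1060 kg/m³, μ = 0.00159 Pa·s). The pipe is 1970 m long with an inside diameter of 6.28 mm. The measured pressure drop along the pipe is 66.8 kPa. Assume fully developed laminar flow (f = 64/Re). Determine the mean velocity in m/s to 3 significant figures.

V ≈ 0.0263 m/s

For laminar flow, f = 64/Re with Re = ρVD/μ, so Darcy-Weisbach reduces to ΔP = 32μLV/D². Solving for V: V = ΔP·D²/(32μL) = 6.68e+04·(0.00628)²/(32·0.00159·1970) = 0.02628 m/s.
Check: Re = ρVD/μ = 1060·0.02628·0.00628/0.00159 = 110 < 2300, so the laminar assumption holds.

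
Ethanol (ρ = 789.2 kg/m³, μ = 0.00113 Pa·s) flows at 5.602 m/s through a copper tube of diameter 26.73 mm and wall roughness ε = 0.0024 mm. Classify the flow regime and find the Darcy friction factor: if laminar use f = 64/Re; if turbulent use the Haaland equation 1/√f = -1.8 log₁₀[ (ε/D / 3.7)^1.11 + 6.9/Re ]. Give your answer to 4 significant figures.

f ≈ 0.01806

Re = ρVD/μ = 789.2·5.602·0.02673/0.00113 = 1.046e+05.
Re > 4000 → turbulent. ε/D = 2.4e-06/0.02673 = 8.98e-05; Haaland: 1/√f = -1.8 log₁₀[7.54e-06 + 6.6e-05] = 7.44, so f = 0.01806.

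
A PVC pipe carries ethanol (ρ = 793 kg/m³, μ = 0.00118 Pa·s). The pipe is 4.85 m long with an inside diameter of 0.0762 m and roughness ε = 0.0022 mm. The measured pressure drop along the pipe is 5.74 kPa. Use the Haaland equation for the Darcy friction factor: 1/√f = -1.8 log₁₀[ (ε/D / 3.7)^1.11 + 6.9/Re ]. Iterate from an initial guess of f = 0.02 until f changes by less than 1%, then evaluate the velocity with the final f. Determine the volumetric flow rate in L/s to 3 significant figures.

Q ≈ 17.3 L/s

Rearranging Darcy-Weisbach: V = √(2·ΔP·D/(f·L·ρ)). With ε/D = 2.2e-06/0.0762 = 2.89e-05, iterate starting from f = 0.02:
  f = 0.02 → V = √(2·5740·0.0762/(0.02·4.85·793)) = 3.372 m/s; Re = ρVD/μ = 1.727e+05; f → 0.01612
  f = 0.01612 → V = 3.756 m/s; Re = 1.924e+05; f → 0.0158
  f = 0.0158 → V = 3.794 m/s; Re = 1.943e+05; f → 0.01577
Converged (Δf/f < 1%). With the final f = 0.01577: V = √(2·5740·0.0762/(0.01577·4.85·793)) = 3.798 m/s.
Q = V·A = 3.798·(π/4·0.0762²) = 0.01732 m³/s = 17.3 L/s.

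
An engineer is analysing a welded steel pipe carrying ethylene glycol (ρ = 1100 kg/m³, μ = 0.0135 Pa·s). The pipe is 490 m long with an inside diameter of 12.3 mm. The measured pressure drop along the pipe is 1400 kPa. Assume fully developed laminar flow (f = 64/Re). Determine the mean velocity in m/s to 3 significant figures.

For laminar flow, f = 64/Re with Re = ρVD/μ, so Darcy-Weisbach reduces to ΔP = 32μLV/D². Solving for V: V = ΔP·D²/(32μL) = 1.4e+06·(0.0123)²/(32·0.0135·490) = 1.001 m/s.
Check: Re = ρVD/μ = 1100·1.001·0.0123/0.0135 = 1003 < 2300, so the laminar assumption holds.

V ≈ 1.00 m/s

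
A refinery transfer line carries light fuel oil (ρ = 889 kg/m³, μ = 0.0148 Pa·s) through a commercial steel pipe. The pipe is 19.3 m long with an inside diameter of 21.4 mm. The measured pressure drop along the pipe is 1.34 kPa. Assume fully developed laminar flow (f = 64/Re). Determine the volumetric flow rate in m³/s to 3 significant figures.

Q ≈ 2.41×10^-5 m³/s

For laminar flow, f = 64/Re with Re = ρVD/μ, so Darcy-Weisbach reduces to ΔP = 32μLV/D². Solving for V: V = ΔP·D²/(32μL) = 1340·(0.0214)²/(32·0.0148·19.3) = 0.06714 m/s.
Check: Re = ρVD/μ = 889·0.06714·0.0214/0.0148 = 86.3 < 2300, so the laminar assumption holds.
Q = V·A = 0.06714·(π/4·0.0214²) = 2.415e-05 m³/s = 2.41×10^-5 m³/s.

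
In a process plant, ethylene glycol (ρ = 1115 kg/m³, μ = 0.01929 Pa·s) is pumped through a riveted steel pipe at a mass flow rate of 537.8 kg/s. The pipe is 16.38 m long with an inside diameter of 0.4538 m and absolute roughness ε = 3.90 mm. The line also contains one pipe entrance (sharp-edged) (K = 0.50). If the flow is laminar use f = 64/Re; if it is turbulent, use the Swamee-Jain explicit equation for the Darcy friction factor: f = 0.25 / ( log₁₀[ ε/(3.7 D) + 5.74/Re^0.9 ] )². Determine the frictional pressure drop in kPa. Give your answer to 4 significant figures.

ΔP ≈ 9.130 kPa

A = πD²/4 = π(0.4538)²/4 = 0.1617 m²; mean velocity V = ṁ/(ρA) = 537.8/(1115 · 0.1617) = 2.982 m/s.
Reynolds number Re = ρVD/μ = 1115 · 2.982 · 0.4538 / 0.0193 = 7.822e+04.
Re > 4000 → turbulent. Relative roughness ε/D = 0.0039/0.4538 = 0.00859. Swamee-Jain: f = 0.25/(log₁₀[0.00859/3.7 + 5.74/7.822e+04^0.9])² = 0.25/(log₁₀[0.00232 + 0.000226])² = 0.25/(-2.594)² = 0.03716.
Total minor-loss coefficient ΣK = 1·0.5 = 0.5.
ΔP = [f·L/D + ΣK]·(ρV²/2) = [0.03716·16.38/0.4538 + 0.5]·(1115·2.982²/2) = [1.341 + 0.5]·4958 = 9130 Pa.
ΔP = 9130 Pa = 9.130 kPa.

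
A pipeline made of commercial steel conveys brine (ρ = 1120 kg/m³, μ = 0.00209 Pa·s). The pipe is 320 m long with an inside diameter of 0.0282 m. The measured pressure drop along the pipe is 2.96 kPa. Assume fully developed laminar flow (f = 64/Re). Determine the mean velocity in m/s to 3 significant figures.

V ≈ 0.110 m/s

For laminar flow, f = 64/Re with Re = ρVD/μ, so Darcy-Weisbach reduces to ΔP = 32μLV/D². Solving for V: V = ΔP·D²/(32μL) = 2960·(0.0282)²/(32·0.00209·320) = 0.11 m/s.
Check: Re = ρVD/μ = 1120·0.11·0.0282/0.00209 = 1662 < 2300, so the laminar assumption holds.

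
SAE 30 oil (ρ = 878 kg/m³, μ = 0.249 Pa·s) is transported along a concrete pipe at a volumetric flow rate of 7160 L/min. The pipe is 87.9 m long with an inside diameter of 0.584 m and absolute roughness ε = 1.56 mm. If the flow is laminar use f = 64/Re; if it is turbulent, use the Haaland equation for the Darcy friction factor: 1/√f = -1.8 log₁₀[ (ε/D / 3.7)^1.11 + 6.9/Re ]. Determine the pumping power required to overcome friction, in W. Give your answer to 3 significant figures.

Q = 7160 L/min = 7160/60000 = 0.1193 m³/s.
Cross-sectional area A = πD²/4 = π(0.584)²/4 = 0.2679 m²; mean velocity V = Q/A = 0.1193/0.2679 = 0.4455 m/s.
Reynolds number Re = ρVD/μ = 878 · 0.4455 · 0.584 / 0.249 = 917.4.
Re < 2300 → laminar flow, so f = 64/Re = 64/917.4 = 0.06976 (the turbulent correlation is not needed).
Darcy-Weisbach: ΔP = f(L/D)(ρV²/2) = 0.06976·(87.9/0.584)·(878·0.4455²/2) = 0.06976·150.5·87.13 = 914.9 Pa.
Pumping power P = QΔP = 0.1193·914.9 = 109.2 W = 109 W.

P ≈ 109 W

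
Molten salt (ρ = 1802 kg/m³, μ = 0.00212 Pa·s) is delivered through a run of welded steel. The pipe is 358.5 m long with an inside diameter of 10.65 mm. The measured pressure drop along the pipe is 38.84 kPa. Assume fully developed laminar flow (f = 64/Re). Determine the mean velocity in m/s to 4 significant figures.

For laminar flow, f = 64/Re with Re = ρVD/μ, so Darcy-Weisbach reduces to ΔP = 32μLV/D². Solving for V: V = ΔP·D²/(32μL) = 3.884e+04·(0.01065)²/(32·0.00212·358.5) = 0.1811 m/s.
Check: Re = ρVD/μ = 1802·0.1811·0.01065/0.00212 = 1640 < 2300, so the laminar assumption holds.

V ≈ 0.1811 m/s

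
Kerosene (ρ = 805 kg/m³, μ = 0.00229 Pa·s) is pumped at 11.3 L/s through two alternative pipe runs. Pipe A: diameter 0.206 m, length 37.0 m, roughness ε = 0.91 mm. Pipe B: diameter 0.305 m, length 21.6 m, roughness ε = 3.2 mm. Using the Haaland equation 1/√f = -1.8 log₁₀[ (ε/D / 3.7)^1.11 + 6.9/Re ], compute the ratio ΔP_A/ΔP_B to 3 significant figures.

ΔP_A/ΔP_B ≈ 9.57

Pipe A: V = Q/A = 0.0113/0.03333 = 0.339 m/s; Re = 2.455e+04; ε/D = 0.00442; Haaland → f = 0.03274; ΔP_A = f(L/D)(ρV²/2) = 272.1 Pa.
Pipe B: V = Q/A = 0.0113/0.07306 = 0.1547 m/s; Re = 1.658e+04; ε/D = 0.0105; Haaland → f = 0.0417; ΔP_B = f(L/D)(ρV²/2) = 28.44 Pa.
ΔP_A/ΔP_B = 272.1/28.44 = 9.57.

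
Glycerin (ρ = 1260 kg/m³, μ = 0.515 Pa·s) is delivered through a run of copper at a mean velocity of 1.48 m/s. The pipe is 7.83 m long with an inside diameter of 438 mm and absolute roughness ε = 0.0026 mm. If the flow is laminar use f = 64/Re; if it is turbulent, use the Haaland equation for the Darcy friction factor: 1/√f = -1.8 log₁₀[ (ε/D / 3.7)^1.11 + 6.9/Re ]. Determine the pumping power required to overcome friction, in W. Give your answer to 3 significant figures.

P ≈ 222 W

Reynolds number Re = ρVD/μ = 1260 · 1.48 · 0.438 / 0.515 = 1586.
Re < 2300 → laminar flow, so f = 64/Re = 64/1586 = 0.04035 (the turbulent correlation is not needed).
Darcy-Weisbach: ΔP = f(L/D)(ρV²/2) = 0.04035·(7.83/0.438)·(1260·1.48²/2) = 0.04035·17.88·1380 = 995.5 Pa.
Q = V·A = 1.48·0.1507 = 0.223 m³/s.
Pumping power P = QΔP = 0.223·995.5 = 222.0 W = 222 W.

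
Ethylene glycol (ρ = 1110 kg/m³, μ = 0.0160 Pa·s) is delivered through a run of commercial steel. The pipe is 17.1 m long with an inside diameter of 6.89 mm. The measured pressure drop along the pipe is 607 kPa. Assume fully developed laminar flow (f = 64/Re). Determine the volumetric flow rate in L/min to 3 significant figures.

For laminar flow, f = 64/Re with Re = ρVD/μ, so Darcy-Weisbach reduces to ΔP = 32μLV/D². Solving for V: V = ΔP·D²/(32μL) = 6.07e+05·(0.00689)²/(32·0.016·17.1) = 3.291 m/s.
Check: Re = ρVD/μ = 1110·3.291·0.00689/0.016 = 1573 < 2300, so the laminar assumption holds.
Q = V·A = 3.291·(π/4·0.00689²) = 0.0001227 m³/s = 7.36 L/min.

Q ≈ 7.36 L/min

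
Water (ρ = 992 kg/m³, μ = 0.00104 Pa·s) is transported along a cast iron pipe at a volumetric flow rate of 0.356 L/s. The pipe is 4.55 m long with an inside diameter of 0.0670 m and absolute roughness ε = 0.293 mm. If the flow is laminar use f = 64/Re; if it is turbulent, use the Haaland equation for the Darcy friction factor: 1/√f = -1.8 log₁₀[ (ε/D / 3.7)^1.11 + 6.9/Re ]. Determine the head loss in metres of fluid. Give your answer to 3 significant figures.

Q = 0.356 L/s = 0.356/1000 = 0.000356 m³/s.
Cross-sectional area A = πD²/4 = π(0.067)²/4 = 0.003526 m²; mean velocity V = Q/A = 0.000356/0.003526 = 0.101 m/s.
Reynolds number Re = ρVD/μ = 992 · 0.101 · 0.067 / 0.00104 = 6453.
Re > 4000 → turbulent. Relative roughness ε/D = 0.000293/0.067 = 0.00437. Haaland: 1/√f = -1.8 log₁₀[(0.00437/3.7)^1.11 + 6.9/6453] = -1.8 log₁₀[0.000563 + 0.00107] = 5.017, so f = 0.03973.
Darcy-Weisbach: ΔP = f(L/D)(ρV²/2) = 0.03973·(4.55/0.067)·(992·0.101²/2) = 0.03973·67.91·5.057 = 13.64 Pa.
Head loss h_f = ΔP/(ρg) = 13.64/(992·9.81) = 0.00140 m.

h_f ≈ 0.00140 m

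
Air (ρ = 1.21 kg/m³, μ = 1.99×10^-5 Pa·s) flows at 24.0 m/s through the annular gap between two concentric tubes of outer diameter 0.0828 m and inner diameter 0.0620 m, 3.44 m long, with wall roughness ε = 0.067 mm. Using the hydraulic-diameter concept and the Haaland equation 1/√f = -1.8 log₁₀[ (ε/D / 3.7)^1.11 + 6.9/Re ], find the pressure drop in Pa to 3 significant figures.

ΔP ≈ 1740 Pa

Hydraulic diameter D_h = 4A/P = D_o - D_i = 0.0828 - 0.062 = 0.0208 m.
Re = ρVD_h/μ = 1.21·24·0.0208/1.99e-05 = 3.035e+04.
ε/D_h = 6.7e-05/0.0208 = 0.00322; Haaland gives 1/√f = -1.8 log₁₀[0.000401+0.000227] = 5.763, so f = 0.03011.
ΔP = f(L/D_h)(ρV²/2) = 0.03011·3.44/0.0208·348.5 = 1735 Pa.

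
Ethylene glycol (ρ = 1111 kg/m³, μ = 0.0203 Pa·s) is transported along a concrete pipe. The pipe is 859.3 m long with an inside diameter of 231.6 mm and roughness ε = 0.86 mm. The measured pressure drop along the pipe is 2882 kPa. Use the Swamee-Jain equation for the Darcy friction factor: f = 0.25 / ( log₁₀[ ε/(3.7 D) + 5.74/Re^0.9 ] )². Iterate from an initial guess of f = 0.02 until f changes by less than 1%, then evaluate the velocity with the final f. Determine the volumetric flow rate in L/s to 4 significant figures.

Q ≈ 290.7 L/s

Rearranging Darcy-Weisbach: V = √(2·ΔP·D/(f·L·ρ)). With ε/D = 0.00086/0.2316 = 0.00371, iterate starting from f = 0.02:
  f = 0.02 → V = √(2·2.882e+06·0.2316/(0.02·859.3·1111)) = 8.362 m/s; Re = ρVD/μ = 1.06e+05; f → 0.02913
  f = 0.02913 → V = 6.929 m/s; Re = 8.782e+04; f → 0.02936
Converged (Δf/f < 1%). With the final f = 0.02936: V = √(2·2.882e+06·0.2316/(0.02936·859.3·1111)) = 6.901 m/s.
Q = V·A = 6.901·(π/4·0.2316²) = 0.2907 m³/s = 290.7 L/s.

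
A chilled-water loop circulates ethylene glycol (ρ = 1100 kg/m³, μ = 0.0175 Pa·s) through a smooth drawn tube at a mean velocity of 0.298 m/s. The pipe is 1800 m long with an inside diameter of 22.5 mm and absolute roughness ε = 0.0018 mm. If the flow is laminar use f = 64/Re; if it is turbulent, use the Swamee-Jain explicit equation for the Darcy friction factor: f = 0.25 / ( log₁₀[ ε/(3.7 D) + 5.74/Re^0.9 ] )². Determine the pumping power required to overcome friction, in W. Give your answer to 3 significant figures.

Reynolds number Re = ρVD/μ = 1100 · 0.298 · 0.0225 / 0.0175 = 421.5.
Re < 2300 → laminar flow, so f = 64/Re = 64/421.5 = 0.1519 (the turbulent correlation is not needed).
Darcy-Weisbach: ΔP = f(L/D)(ρV²/2) = 0.1519·(1800/0.0225)·(1100·0.298²/2) = 0.1519·8e+04·48.84 = 5.934e+05 Pa.
Q = V·A = 0.298·0.0003976 = 0.0001185 m³/s.
Pumping power P = QΔP = 0.0001185·5.934e+05 = 70.30 W = 70.3 W.

P ≈ 70.3 W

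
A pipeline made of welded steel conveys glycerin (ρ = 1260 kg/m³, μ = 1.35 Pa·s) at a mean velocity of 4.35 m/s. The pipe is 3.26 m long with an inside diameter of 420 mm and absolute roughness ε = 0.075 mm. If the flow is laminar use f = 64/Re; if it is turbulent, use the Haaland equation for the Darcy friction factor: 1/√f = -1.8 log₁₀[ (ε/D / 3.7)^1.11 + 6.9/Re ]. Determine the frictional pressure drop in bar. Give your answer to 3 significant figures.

Reynolds number Re = ρVD/μ = 1260 · 4.35 · 0.42 / 1.35 = 1705.
Re < 2300 → laminar flow, so f = 64/Re = 64/1705 = 0.03753 (the turbulent correlation is not needed).
Darcy-Weisbach: ΔP = f(L/D)(ρV²/2) = 0.03753·(3.26/0.42)·(1260·4.35²/2) = 0.03753·7.762·1.192e+04 = 3473 Pa.
ΔP = 3473 Pa = 0.0347 bar.

ΔP ≈ 0.0347 bar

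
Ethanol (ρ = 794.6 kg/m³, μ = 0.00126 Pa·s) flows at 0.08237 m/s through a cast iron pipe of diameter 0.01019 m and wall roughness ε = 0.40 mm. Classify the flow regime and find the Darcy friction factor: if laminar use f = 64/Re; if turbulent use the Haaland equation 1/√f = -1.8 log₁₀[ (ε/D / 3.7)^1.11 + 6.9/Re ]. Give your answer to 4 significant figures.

Re = ρVD/μ = 794.6·0.08237·0.01019/0.00126 = 529.3.
Re < 2300 → laminar, so f = 64/Re = 0.1209 (roughness is irrelevant in laminar flow).

f ≈ 0.1209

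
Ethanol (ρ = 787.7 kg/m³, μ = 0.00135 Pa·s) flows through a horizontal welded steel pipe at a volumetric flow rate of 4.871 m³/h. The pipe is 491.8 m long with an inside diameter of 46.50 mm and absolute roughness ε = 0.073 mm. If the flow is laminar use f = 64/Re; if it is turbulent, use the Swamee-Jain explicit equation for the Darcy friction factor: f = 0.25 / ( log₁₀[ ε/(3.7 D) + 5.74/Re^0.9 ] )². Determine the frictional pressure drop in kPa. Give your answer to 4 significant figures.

Q = 4.871 m³/h = 4.871/3600 = 0.001353 m³/s.
Cross-sectional area A = πD²/4 = π(0.0465)²/4 = 0.001698 m²; mean velocity V = Q/A = 0.001353/0.001698 = 0.7967 m/s.
Reynolds number Re = ρVD/μ = 787.7 · 0.7967 · 0.0465 / 0.00135 = 2.162e+04.
Re > 4000 → turbulent. Relative roughness ε/D = 7.3e-05/0.0465 = 0.00157. Swamee-Jain: f = 0.25/(log₁₀[0.00157/3.7 + 5.74/2.162e+04^0.9])² = 0.25/(log₁₀[0.000424 + 0.00072])² = 0.25/(-2.941)² = 0.0289.
Darcy-Weisbach: ΔP = f(L/D)(ρV²/2) = 0.0289·(491.8/0.0465)·(787.7·0.7967²/2) = 0.0289·1.058e+04·250 = 7.641e+04 Pa.
ΔP = 7.641e+04 Pa = 76.41 kPa.

ΔP ≈ 76.41 kPa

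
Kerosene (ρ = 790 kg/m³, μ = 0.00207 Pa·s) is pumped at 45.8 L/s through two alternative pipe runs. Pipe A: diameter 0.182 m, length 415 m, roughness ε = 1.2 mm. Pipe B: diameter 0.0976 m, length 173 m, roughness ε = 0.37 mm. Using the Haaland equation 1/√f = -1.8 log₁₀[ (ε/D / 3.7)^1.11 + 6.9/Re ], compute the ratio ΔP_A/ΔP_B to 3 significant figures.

ΔP_A/ΔP_B ≈ 0.126

Pipe A: V = Q/A = 0.0458/0.02602 = 1.76 m/s; Re = 1.223e+05; ε/D = 0.00659; Haaland → f = 0.03373; ΔP_A = f(L/D)(ρV²/2) = 9.417e+04 Pa.
Pipe B: V = Q/A = 0.0458/0.007482 = 6.122 m/s; Re = 2.28e+05; ε/D = 0.00379; Haaland → f = 0.02848; ΔP_B = f(L/D)(ρV²/2) = 7.474e+05 Pa.
ΔP_A/ΔP_B = 9.417e+04/7.474e+05 = 0.126.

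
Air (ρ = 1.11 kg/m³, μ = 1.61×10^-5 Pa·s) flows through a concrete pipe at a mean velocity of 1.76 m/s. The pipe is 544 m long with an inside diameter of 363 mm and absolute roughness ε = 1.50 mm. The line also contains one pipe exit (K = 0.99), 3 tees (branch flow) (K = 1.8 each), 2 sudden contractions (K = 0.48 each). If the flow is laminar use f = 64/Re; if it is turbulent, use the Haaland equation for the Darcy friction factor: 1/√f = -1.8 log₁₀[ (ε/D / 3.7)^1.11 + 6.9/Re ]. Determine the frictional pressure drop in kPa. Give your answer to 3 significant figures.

ΔP ≈ 0.0921 kPa

Reynolds number Re = ρVD/μ = 1.11 · 1.76 · 0.363 / 1.61e-05 = 4.405e+04.
Re > 4000 → turbulent. Relative roughness ε/D = 0.0015/0.363 = 0.00413. Haaland: 1/√f = -1.8 log₁₀[(0.00413/3.7)^1.11 + 6.9/4.405e+04] = -1.8 log₁₀[0.000529 + 0.000157] = 5.695, so f = 0.03083.
Total minor-loss coefficient ΣK = 1·0.99 + 3·1.8 + 2·0.48 = 7.35.
ΔP = [f·L/D + ΣK]·(ρV²/2) = [0.03083·544/0.363 + 7.35]·(1.11·1.76²/2) = [46.2 + 7.35]·1.719 = 92.06 Pa.
ΔP = 92.06 Pa = 0.0921 kPa.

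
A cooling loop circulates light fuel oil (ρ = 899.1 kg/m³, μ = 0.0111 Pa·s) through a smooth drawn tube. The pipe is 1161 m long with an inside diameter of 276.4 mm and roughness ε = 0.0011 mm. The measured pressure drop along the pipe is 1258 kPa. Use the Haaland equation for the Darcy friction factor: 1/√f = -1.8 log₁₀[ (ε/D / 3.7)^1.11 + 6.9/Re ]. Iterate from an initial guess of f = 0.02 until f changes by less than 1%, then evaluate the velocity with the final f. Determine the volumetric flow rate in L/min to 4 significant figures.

Rearranging Darcy-Weisbach: V = √(2·ΔP·D/(f·L·ρ)). With ε/D = 1.1e-06/0.2764 = 3.98e-06, iterate starting from f = 0.02:
  f = 0.02 → V = √(2·1.258e+06·0.2764/(0.02·1161·899.1)) = 5.772 m/s; Re = ρVD/μ = 1.292e+05; f → 0.01692
  f = 0.01692 → V = 6.274 m/s; Re = 1.405e+05; f → 0.01664
  f = 0.01664 → V = 6.327 m/s; Re = 1.417e+05; f → 0.01661
Converged (Δf/f < 1%). With the final f = 0.01661: V = √(2·1.258e+06·0.2764/(0.01661·1161·899.1)) = 6.333 m/s.
Q = V·A = 6.333·(π/4·0.2764²) = 0.38 m³/s = 22800 L/min.

Q ≈ 22800 L/min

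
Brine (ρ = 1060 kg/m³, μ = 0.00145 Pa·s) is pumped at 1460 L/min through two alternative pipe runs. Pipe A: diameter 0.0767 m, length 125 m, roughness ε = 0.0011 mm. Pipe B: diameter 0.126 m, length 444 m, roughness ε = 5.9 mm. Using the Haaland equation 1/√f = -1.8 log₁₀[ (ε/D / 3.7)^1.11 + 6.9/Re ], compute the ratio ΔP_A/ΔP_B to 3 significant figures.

ΔP_A/ΔP_B ≈ 0.701

Pipe A: V = Q/A = 0.02433/0.00462 = 5.266 m/s; Re = 2.953e+05; ε/D = 1.43e-05; Haaland → f = 0.0145; ΔP_A = f(L/D)(ρV²/2) = 3.474e+05 Pa.
Pipe B: V = Q/A = 0.02433/0.01247 = 1.952 m/s; Re = 1.798e+05; ε/D = 0.0468; Haaland → f = 0.0697; ΔP_B = f(L/D)(ρV²/2) = 4.957e+05 Pa.
ΔP_A/ΔP_B = 3.474e+05/4.957e+05 = 0.701.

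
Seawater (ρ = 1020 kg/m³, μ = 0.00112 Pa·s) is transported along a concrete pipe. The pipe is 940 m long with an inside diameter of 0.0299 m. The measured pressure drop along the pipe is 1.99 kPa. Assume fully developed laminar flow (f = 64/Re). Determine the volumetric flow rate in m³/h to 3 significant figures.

For laminar flow, f = 64/Re with Re = ρVD/μ, so Darcy-Weisbach reduces to ΔP = 32μLV/D². Solving for V: V = ΔP·D²/(32μL) = 1990·(0.0299)²/(32·0.00112·940) = 0.05281 m/s.
Check: Re = ρVD/μ = 1020·0.05281·0.0299/0.00112 = 1438 < 2300, so the laminar assumption holds.
Q = V·A = 0.05281·(π/4·0.0299²) = 3.708e-05 m³/s = 0.133 m³/h.

Q ≈ 0.133 m³/h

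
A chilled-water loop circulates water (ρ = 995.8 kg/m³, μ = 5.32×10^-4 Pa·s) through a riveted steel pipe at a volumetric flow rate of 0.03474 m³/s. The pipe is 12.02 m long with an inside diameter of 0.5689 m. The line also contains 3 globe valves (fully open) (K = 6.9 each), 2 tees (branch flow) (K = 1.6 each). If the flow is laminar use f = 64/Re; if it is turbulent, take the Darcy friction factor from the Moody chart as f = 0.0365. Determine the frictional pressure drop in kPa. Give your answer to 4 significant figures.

Cross-sectional area A = πD²/4 = π(0.5689)²/4 = 0.2542 m²; mean velocity V = Q/A = 0.03474/0.2542 = 0.1367 m/s.
Reynolds number Re = ρVD/μ = 995.8 · 0.1367 · 0.5689 / 0.000532 = 1.455e+05.
Re > 4000 → turbulent; use the Moody-chart value f = 0.0365.
Total minor-loss coefficient ΣK = 3·6.9 + 2·1.6 = 23.9.
ΔP = [f·L/D + ΣK]·(ρV²/2) = [0.0365·12.02/0.5689 + 23.9]·(995.8·0.1367²/2) = [0.7712 + 23.9]·9.3 = 229.4 Pa.
ΔP = 229.4 Pa = 0.2294 kPa.

ΔP ≈ 0.2294 kPa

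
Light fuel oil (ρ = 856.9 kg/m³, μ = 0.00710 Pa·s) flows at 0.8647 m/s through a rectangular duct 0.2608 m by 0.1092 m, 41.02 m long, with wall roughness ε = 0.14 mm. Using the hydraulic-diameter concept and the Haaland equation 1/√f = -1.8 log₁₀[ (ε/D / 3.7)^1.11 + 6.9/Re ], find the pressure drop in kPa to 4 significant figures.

Hydraulic diameter D_h = 4A/P = 4·(0.2608·0.1092)/(2·(0.2608+0.1092)) = 0.1139/0.74 = 0.1539 m.
Re = ρVD_h/μ = 856.9·0.8647·0.1539/0.0071 = 1.607e+04.
ε/D_h = 0.00014/0.1539 = 0.000909; Haaland gives 1/√f = -1.8 log₁₀[9.85e-05+0.000429] = 5.899, so f = 0.02873.
ΔP = f(L/D_h)(ρV²/2) = 0.02873·41.02/0.1539·320.4 = 2453 Pa.
ΔP = 2.453 kPa.

ΔP ≈ 2.453 kPa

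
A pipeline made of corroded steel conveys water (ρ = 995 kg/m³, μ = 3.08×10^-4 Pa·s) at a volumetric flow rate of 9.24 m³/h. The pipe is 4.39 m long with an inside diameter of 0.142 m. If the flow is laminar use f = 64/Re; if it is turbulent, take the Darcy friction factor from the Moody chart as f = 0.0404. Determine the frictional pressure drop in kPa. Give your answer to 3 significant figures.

ΔP ≈ 0.0163 kPa

Q = 9.24 m³/h = 9.24/3600 = 0.002567 m³/s.
Cross-sectional area A = πD²/4 = π(0.142)²/4 = 0.01584 m²; mean velocity V = Q/A = 0.002567/0.01584 = 0.1621 m/s.
Reynolds number Re = ρVD/μ = 995 · 0.1621 · 0.142 / 0.000308 = 7.435e+04.
Re > 4000 → turbulent; use the Moody-chart value f = 0.0404.
Darcy-Weisbach: ΔP = f(L/D)(ρV²/2) = 0.0404·(4.39/0.142)·(995·0.1621²/2) = 0.0404·30.92·13.07 = 16.32 Pa.
ΔP = 16.32 Pa = 0.0163 kPa.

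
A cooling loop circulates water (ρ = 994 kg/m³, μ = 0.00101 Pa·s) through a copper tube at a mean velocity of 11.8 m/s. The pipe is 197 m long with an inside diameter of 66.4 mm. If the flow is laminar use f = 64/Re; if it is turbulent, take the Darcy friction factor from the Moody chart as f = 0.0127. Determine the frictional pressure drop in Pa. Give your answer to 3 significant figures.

Reynolds number Re = ρVD/μ = 994 · 11.8 · 0.0664 / 0.00101 = 7.711e+05.
Re > 4000 → turbulent; use the Moody-chart value f = 0.0127.
Darcy-Weisbach: ΔP = f(L/D)(ρV²/2) = 0.0127·(197/0.0664)·(994·11.8²/2) = 0.0127·2967·6.92e+04 = 2.607e+06 Pa.

ΔP ≈ 2.61×10^6 Pa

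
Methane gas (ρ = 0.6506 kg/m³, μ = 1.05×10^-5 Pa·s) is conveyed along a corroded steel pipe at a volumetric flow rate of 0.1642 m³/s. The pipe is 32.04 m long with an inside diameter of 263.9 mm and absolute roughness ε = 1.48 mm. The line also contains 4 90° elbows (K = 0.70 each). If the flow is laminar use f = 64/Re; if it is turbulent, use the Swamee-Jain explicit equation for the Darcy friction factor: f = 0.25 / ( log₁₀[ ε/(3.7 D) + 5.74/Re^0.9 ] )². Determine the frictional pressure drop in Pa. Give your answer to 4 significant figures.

ΔP ≈ 20.14 Pa

Cross-sectional area A = πD²/4 = π(0.2639)²/4 = 0.0547 m²; mean velocity V = Q/A = 0.1642/0.0547 = 3.002 m/s.
Reynolds number Re = ρVD/μ = 0.6506 · 3.002 · 0.2639 / 1.05e-05 = 4.909e+04.
Re > 4000 → turbulent. Relative roughness ε/D = 0.00148/0.2639 = 0.00561. Swamee-Jain: f = 0.25/(log₁₀[0.00561/3.7 + 5.74/4.909e+04^0.9])² = 0.25/(log₁₀[0.00152 + 0.000344])² = 0.25/(-2.73)² = 0.03353.
Total minor-loss coefficient ΣK = 4·0.7 = 2.8.
ΔP = [f·L/D + ΣK]·(ρV²/2) = [0.03353·32.04/0.2639 + 2.8]·(0.6506·3.002²/2) = [4.071 + 2.8]·2.932 = 20.14 Pa.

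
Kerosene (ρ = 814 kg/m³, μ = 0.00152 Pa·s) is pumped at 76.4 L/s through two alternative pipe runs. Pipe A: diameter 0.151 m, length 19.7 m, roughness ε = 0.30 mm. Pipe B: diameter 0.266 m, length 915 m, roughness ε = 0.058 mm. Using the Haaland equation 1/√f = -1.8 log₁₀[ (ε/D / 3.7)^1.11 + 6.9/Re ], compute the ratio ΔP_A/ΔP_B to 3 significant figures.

Pipe A: V = Q/A = 0.0764/0.01791 = 4.266 m/s; Re = 3.45e+05; ε/D = 0.00199; Haaland → f = 0.02389; ΔP_A = f(L/D)(ρV²/2) = 2.309e+04 Pa.
Pipe B: V = Q/A = 0.0764/0.05557 = 1.375 m/s; Re = 1.958e+05; ε/D = 0.000218; Haaland → f = 0.01704; ΔP_B = f(L/D)(ρV²/2) = 4.508e+04 Pa.
ΔP_A/ΔP_B = 2.309e+04/4.508e+04 = 0.512.

ΔP_A/ΔP_B ≈ 0.512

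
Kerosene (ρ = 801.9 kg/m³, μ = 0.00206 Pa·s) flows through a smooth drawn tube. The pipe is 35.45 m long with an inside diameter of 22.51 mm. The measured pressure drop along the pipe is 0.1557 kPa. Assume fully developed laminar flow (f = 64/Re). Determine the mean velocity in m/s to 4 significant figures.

V ≈ 0.03376 m/s

For laminar flow, f = 64/Re with Re = ρVD/μ, so Darcy-Weisbach reduces to ΔP = 32μLV/D². Solving for V: V = ΔP·D²/(32μL) = 155.7·(0.02251)²/(32·0.00206·35.45) = 0.03376 m/s.
Check: Re = ρVD/μ = 801.9·0.03376·0.02251/0.00206 = 295.8 < 2300, so the laminar assumption holds.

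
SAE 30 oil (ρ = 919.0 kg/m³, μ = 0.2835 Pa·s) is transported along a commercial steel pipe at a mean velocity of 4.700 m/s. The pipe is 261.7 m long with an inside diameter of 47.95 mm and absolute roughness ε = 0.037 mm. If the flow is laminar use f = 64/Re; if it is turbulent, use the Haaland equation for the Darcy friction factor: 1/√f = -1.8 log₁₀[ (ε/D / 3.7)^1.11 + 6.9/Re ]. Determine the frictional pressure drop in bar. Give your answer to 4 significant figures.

ΔP ≈ 48.53 bar

Reynolds number Re = ρVD/μ = 919 · 4.7 · 0.04795 / 0.283 = 730.5.
Re < 2300 → laminar flow, so f = 64/Re = 64/730.5 = 0.08761 (the turbulent correlation is not needed).
Darcy-Weisbach: ΔP = f(L/D)(ρV²/2) = 0.08761·(261.7/0.04795)·(919·4.7²/2) = 0.08761·5458·1.015e+04 = 4.853e+06 Pa.
ΔP = 4.853e+06 Pa = 48.53 bar.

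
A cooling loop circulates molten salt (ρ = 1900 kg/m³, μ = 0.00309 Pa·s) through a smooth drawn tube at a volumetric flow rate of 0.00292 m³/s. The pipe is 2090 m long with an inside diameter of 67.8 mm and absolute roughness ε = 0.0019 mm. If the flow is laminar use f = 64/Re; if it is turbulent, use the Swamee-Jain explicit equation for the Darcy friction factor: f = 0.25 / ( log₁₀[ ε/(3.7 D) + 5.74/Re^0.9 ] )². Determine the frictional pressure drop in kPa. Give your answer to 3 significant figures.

ΔP ≈ 437 kPa

Cross-sectional area A = πD²/4 = π(0.0678)²/4 = 0.00361 m²; mean velocity V = Q/A = 0.00292/0.00361 = 0.8088 m/s.
Reynolds number Re = ρVD/μ = 1900 · 0.8088 · 0.0678 / 0.00309 = 3.372e+04.
Re > 4000 → turbulent. Relative roughness ε/D = 1.9e-06/0.0678 = 2.8e-05. Swamee-Jain: f = 0.25/(log₁₀[2.8e-05/3.7 + 5.74/3.372e+04^0.9])² = 0.25/(log₁₀[7.57e-06 + 0.000483])² = 0.25/(-3.309)² = 0.02283.
Darcy-Weisbach: ΔP = f(L/D)(ρV²/2) = 0.02283·(2090/0.0678)·(1900·0.8088²/2) = 0.02283·3.083e+04·621.4 = 4.373e+05 Pa.
ΔP = 4.373e+05 Pa = 437 kPa.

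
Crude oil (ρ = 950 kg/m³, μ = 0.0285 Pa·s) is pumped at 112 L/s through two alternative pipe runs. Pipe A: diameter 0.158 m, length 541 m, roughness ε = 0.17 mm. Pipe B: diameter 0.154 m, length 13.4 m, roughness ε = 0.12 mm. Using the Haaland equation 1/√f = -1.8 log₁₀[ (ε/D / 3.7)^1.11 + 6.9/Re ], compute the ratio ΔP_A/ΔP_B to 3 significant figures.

Pipe A: V = Q/A = 0.112/0.01961 = 5.712 m/s; Re = 3.008e+04; ε/D = 0.00108; Haaland → f = 0.02581; ΔP_A = f(L/D)(ρV²/2) = 1.37e+06 Pa.
Pipe B: V = Q/A = 0.112/0.01863 = 6.013 m/s; Re = 3.087e+04; ε/D = 0.000779; Haaland → f = 0.025; ΔP_B = f(L/D)(ρV²/2) = 3.736e+04 Pa.
ΔP_A/ΔP_B = 1.37e+06/3.736e+04 = 36.7.

ΔP_A/ΔP_B ≈ 36.7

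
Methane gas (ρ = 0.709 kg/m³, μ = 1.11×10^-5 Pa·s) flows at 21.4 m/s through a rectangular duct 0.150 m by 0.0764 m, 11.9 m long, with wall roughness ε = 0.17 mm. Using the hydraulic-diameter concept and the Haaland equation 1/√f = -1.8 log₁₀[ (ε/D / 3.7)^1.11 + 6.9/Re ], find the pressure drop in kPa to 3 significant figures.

ΔP ≈ 0.452 kPa

Hydraulic diameter D_h = 4A/P = 4·(0.15·0.0764)/(2·(0.15+0.0764)) = 0.04584/0.4528 = 0.1012 m.
Re = ρVD_h/μ = 0.709·21.4·0.1012/1.11e-05 = 1.384e+05.
ε/D_h = 0.00017/0.1012 = 0.00168; Haaland gives 1/√f = -1.8 log₁₀[0.000195+4.99e-05] = 6.501, so f = 0.02366.
ΔP = f(L/D_h)(ρV²/2) = 0.02366·11.9/0.1012·162.3 = 451.5 Pa.
ΔP = 0.452 kPa.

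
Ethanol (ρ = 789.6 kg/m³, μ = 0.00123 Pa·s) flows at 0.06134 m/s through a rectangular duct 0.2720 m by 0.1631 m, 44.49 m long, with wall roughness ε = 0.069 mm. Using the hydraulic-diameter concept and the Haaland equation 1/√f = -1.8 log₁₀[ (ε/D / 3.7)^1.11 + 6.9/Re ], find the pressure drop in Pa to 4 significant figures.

ΔP ≈ 10.76 Pa

Hydraulic diameter D_h = 4A/P = 4·(0.272·0.1631)/(2·(0.272+0.1631)) = 0.1775/0.8702 = 0.2039 m.
Re = ρVD_h/μ = 789.6·0.06134·0.2039/0.00123 = 8030.
ε/D_h = 6.9e-05/0.2039 = 0.000338; Haaland gives 1/√f = -1.8 log₁₀[3.29e-05+0.000859] = 5.489, so f = 0.03319.
ΔP = f(L/D_h)(ρV²/2) = 0.03319·44.49/0.2039·1.485 = 10.76 Pa.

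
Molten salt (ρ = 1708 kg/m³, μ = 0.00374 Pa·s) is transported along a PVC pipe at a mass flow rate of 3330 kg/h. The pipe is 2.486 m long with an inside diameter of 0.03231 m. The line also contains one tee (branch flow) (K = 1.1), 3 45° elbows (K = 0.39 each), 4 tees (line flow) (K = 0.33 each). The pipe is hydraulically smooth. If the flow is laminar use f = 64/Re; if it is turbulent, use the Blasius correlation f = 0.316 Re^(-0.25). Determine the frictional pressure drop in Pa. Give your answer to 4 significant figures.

ΔP ≈ 2249 Pa

ṁ = 3330 kg/h = 3330/3600 = 0.925 kg/s.
A = πD²/4 = π(0.03231)²/4 = 0.0008199 m²; mean velocity V = ṁ/(ρA) = 0.925/(1708 · 0.0008199) = 0.6605 m/s.
Reynolds number Re = ρVD/μ = 1708 · 0.6605 · 0.03231 / 0.00374 = 9746.
Re > 4000 → turbulent. Smooth-pipe (Blasius): f = 0.316 Re^(-0.25) = 0.316/(9746)^0.25 = 0.0318.
Total minor-loss coefficient ΣK = 1·1.1 + 3·0.39 + 4·0.33 = 3.59.
ΔP = [f·L/D + ΣK]·(ρV²/2) = [0.0318·2.486/0.03231 + 3.59]·(1708·0.6605²/2) = [2.447 + 3.59]·372.6 = 2249 Pa.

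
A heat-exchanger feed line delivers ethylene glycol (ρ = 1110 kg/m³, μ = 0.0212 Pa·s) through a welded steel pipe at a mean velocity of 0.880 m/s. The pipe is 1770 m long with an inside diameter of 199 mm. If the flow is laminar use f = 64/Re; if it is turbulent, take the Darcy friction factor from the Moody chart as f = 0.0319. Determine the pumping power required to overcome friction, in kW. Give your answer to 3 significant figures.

P ≈ 3.34 kW

Reynolds number Re = ρVD/μ = 1110 · 0.88 · 0.199 / 0.0212 = 9169.
Re > 4000 → turbulent; use the Moody-chart value f = 0.0319.
Darcy-Weisbach: ΔP = f(L/D)(ρV²/2) = 0.0319·(1770/0.199)·(1110·0.88²/2) = 0.0319·8894·429.8 = 1.219e+05 Pa.
Q = V·A = 0.88·0.0311 = 0.02737 m³/s.
Pumping power P = QΔP = 0.02737·1.219e+05 = 3338 W = 3.34 kW.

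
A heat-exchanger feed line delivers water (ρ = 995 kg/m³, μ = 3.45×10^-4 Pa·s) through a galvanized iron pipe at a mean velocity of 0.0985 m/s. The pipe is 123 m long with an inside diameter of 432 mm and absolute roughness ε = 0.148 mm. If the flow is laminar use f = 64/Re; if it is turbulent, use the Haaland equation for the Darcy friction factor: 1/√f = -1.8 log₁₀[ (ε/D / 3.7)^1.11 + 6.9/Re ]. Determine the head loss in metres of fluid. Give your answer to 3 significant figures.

h_f ≈ 0.00265 m

Reynolds number Re = ρVD/μ = 995 · 0.0985 · 0.432 / 0.000345 = 1.227e+05.
Re > 4000 → turbulent. Relative roughness ε/D = 0.000148/0.432 = 0.000343. Haaland: 1/√f = -1.8 log₁₀[(0.000343/3.7)^1.11 + 6.9/1.227e+05] = -1.8 log₁₀[3.33e-05 + 5.62e-05] = 7.286, so f = 0.01884.
Darcy-Weisbach: ΔP = f(L/D)(ρV²/2) = 0.01884·(123/0.432)·(995·0.0985²/2) = 0.01884·284.7·4.827 = 25.89 Pa.
Head loss h_f = ΔP/(ρg) = 25.89/(995·9.81) = 0.00265 m.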